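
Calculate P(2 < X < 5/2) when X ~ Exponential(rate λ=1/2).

P(2 < X < 5/2) = ∫_{2}^{5/2} f(x) dx
where f(x) = \frac{e^{- \frac{x}{2}}}{2}
= - \frac{1}{e^{\frac{5}{4}}} + e^{-1}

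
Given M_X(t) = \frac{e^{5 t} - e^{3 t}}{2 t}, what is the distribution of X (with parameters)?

The MGF M(t) = \frac{e^{5 t} - e^{3 t}}{2 t} is the standard form for the Uniform distribution.
Comparing with the known MGF formula identifies: Uniform(3, 5)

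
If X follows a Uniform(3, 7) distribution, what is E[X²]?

Using the identity E[X²] = Var(X) + (E[X])²:
E[X] = 5
Var(X) = \frac{4}{3}
E[X²] = \frac{4}{3} + (5)²
= \frac{79}{3}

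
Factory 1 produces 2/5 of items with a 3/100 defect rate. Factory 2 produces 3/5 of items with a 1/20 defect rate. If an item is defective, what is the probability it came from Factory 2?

Using Bayes' theorem:
P(F1) = 2/5, P(D|F1) = 3/100
P(F2) = 3/5, P(D|F2) = 1/20
P(D) = P(D|F1)P(F1) + P(D|F2)P(F2)
     = \frac{21}{500}
P(F2|D) = P(D|F2)P(F2) / P(D)
= \frac{5}{7}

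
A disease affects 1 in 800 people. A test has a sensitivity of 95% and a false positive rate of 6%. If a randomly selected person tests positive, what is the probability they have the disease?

Let D = the rare event, + = positive/flagged.
P(D) = 1/800
P(+|D) = 95/100 = 19/20
P(+|D') = 6/100 = 3/50
P(+) = P(+|D)P(D) + P(+|D')P(D')
     = \frac{19}{20} × \frac{1}{800} + \frac{3}{50} × \frac{799}{800}
     = \frac{4889}{80000}
P(D|+) = P(+|D)P(D)/P(+) = \frac{95}{4889}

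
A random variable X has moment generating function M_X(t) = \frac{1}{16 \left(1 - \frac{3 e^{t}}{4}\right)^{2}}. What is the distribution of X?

The MGF M(t) = \frac{1}{16 \left(1 - \frac{3 e^{t}}{4}\right)^{2}} is the standard form for the NegativeBinomial distribution.
Comparing with the known MGF formula identifies: NegBin(r=2, p=1/4), X = failures before r-th success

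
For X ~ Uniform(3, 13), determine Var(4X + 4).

For X ~ Uniform(3, 13):
Var(X) = \frac{25}{3}
Var(4X + 4) = (4)² × Var(X) = 16 × \frac{25}{3} = \frac{400}{3}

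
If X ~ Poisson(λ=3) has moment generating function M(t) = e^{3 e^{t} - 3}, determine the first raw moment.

To find E[X], compute M^(1)(0):
M^(1)(t) = 3 e^{t} e^{3 e^{t} - 3}
M^(1)(0) = 3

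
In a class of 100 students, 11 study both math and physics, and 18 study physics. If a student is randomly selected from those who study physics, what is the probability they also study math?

P(A ∩ B) = 11/100
P(B) = 18/100 = 9/50
P(A|B) = P(A ∩ B) / P(B) = (11/100) / (9/50) = 11/18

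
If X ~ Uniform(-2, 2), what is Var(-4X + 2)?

For X ~ Uniform(-2, 2):
Var(X) = \frac{4}{3}
Var(-4X + 2) = (-4)² × Var(X) = 16 × \frac{4}{3} = \frac{64}{3}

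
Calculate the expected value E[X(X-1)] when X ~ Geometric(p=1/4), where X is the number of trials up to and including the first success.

E[X(X-1)] = E[X² - X] = E[X²] - E[X]
E[X] = 4
E[X²] = Var(X) + (E[X])² = 12 + (4)² = 28
E[X(X-1)] = 28 - 4 = 24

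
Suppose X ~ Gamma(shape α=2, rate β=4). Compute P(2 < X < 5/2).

P(2 < X < 5/2) = ∫_{2}^{5/2} f(x) dx
where f(x) = 16 x e^{- 4 x}
= \frac{-11 + 9 e^{2}}{e^{10}}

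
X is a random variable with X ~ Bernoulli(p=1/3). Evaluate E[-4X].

For X ~ Bernoulli(p=1/3):
E[X] = \frac{1}{3}
E[-4X] = -4 × E[X] + 0 = - \frac{4}{3}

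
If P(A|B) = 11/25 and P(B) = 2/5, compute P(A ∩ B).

By definition, P(A|B) = P(A ∩ B) / P(B)
So P(A ∩ B) = P(A|B) × P(B)
= 11/25 × 2/5
= 22/125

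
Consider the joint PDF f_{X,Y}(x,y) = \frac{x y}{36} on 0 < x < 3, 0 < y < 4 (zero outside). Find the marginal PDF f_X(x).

f_X(x) = ∫_0^4 f(x,y) dy
= ∫_0^4 \frac{x y}{36} dy
= \frac{2 x}{9} for 0 < x < 3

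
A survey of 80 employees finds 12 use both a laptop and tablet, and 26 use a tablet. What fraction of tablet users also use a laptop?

P(A ∩ B) = 12/80 = 3/20
P(B) = 26/80 = 13/40
P(A|B) = P(A ∩ B) / P(B) = (3/20) / (13/40) = 6/13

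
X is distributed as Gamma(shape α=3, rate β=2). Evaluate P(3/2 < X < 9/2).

P(3/2 < X < 9/2) = ∫_{3/2}^{9/2} f(x) dx
where f(x) = 4 x^{2} e^{- 2 x}
= \frac{-101 + 17 e^{6}}{2 e^{9}}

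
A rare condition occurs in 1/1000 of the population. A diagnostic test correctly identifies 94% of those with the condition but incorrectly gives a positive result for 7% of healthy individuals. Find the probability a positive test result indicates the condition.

Let D = the rare event, + = positive/flagged.
P(D) = 1/1000
P(+|D) = 94/100 = 47/50
P(+|D') = 7/100
P(+) = P(+|D)P(D) + P(+|D')P(D')
     = \frac{47}{50} × \frac{1}{1000} + \frac{7}{100} × \frac{999}{1000}
     = \frac{7087}{100000}
P(D|+) = P(+|D)P(D)/P(+) = \frac{94}{7087}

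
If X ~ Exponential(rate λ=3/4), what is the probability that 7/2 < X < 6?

P(7/2 < X < 6) = ∫_{7/2}^{6} f(x) dx
where f(x) = \frac{3 e^{- \frac{3 x}{4}}}{4}
= - \frac{1}{e^{\frac{9}{2}}} + e^{- \frac{21}{8}}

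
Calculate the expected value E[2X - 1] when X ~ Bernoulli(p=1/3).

For X ~ Bernoulli(p=1/3):
E[X] = \frac{1}{3}
E[2X - 1] = 2 × E[X] - 1 = - \frac{1}{3}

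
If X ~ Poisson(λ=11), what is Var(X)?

For X ~ Poisson(λ=11):
Var(X) = 11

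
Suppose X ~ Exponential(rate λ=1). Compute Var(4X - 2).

For X ~ Exponential(rate λ=1):
Var(X) = 1
Var(4X - 2) = (4)² × Var(X) = 16 × 1 = 16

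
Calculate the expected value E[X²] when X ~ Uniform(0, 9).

Using the identity E[X²] = Var(X) + (E[X])²:
E[X] = \frac{9}{2}
Var(X) = \frac{27}{4}
E[X²] = \frac{27}{4} + (\frac{9}{2})²
= 27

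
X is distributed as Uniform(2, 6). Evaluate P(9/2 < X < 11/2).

P(9/2 < X < 11/2) = ∫_{9/2}^{11/2} f(x) dx
where f(x) = \frac{1}{4}
= \frac{1}{4}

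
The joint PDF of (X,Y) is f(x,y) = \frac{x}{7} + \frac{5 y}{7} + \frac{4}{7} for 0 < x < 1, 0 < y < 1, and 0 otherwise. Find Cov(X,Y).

E[XY] = ∫∫ xy × f(x,y) dx dy = \frac{2}{7}
E[X] = \frac{43}{84}
E[Y] = \frac{47}{84}
Cov(X,Y) = E[XY] - E[X]E[Y] = - \frac{5}{7056}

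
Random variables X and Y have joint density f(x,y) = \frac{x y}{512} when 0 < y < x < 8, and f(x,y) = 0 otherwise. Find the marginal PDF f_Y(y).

f_Y(y) = ∫_y^8 \frac{x y}{512} dx = \frac{y \left(64 - y^{2}\right)}{1024}
for 0 < y < 8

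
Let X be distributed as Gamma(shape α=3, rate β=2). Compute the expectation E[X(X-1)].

E[X(X-1)] = E[X² - X] = E[X²] - E[X]
E[X] = \frac{3}{2}
E[X²] = Var(X) + (E[X])² = \frac{3}{4} + (\frac{3}{2})² = 3
E[X(X-1)] = 3 - \frac{3}{2} = \frac{3}{2}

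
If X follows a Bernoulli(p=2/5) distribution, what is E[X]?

For X ~ Bernoulli(p=2/5), the expected value is:
E[X] = \frac{2}{5}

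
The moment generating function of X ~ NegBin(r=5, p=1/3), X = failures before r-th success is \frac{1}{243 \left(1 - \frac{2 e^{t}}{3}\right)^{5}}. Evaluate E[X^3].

To find E[X^3], compute M^(3)(0):
M^(1)(t) = \frac{10 e^{t}}{729 \left(1 - \frac{2 e^{t}}{3}\right)^{6}}
M^(2)(t) = \frac{10 e^{t}}{729 \left(1 - \frac{2 e^{t}}{3}\right)^{6}} + \frac{40 e^{2 t}}{729 \left(1 - \frac{2 e^{t}}{3}\right)^{7}}
M^(3)(t) = \frac{10 e^{t}}{729 \left(1 - \frac{2 e^{t}}{3}\right)^{6}} + \frac{40 e^{2 t}}{243 \left(1 - \frac{2 e^{t}}{3}\right)^{7}} + \frac{560 e^{3 t}}{2187 \left(1 - \frac{2 e^{t}}{3}\right)^{8}}
M^(3)(0) = 2050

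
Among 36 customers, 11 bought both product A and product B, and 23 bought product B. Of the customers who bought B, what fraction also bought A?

P(A ∩ B) = 11/36
P(B) = 23/36
P(A|B) = P(A ∩ B) / P(B) = (11/36) / (23/36) = 11/23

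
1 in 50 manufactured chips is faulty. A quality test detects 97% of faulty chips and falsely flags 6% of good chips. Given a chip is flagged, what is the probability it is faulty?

Let D = the rare event, + = positive/flagged.
P(D) = 1/50
P(+|D) = 97/100
P(+|D') = 6/100 = 3/50
P(+) = P(+|D)P(D) + P(+|D')P(D')
     = \frac{97}{100} × \frac{1}{50} + \frac{3}{50} × \frac{49}{50}
     = \frac{391}{5000}
P(D|+) = P(+|D)P(D)/P(+) = \frac{97}{391}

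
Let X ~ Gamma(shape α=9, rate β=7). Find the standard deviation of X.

For X ~ Gamma(shape α=9, rate β=7):
Var(X) = \frac{9}{49}
SD(X) = √(Var(X)) = √(\frac{9}{49}) = \frac{3}{7}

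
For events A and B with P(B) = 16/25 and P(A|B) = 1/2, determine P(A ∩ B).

By definition, P(A|B) = P(A ∩ B) / P(B)
So P(A ∩ B) = P(A|B) × P(B)
= 1/2 × 16/25
= 8/25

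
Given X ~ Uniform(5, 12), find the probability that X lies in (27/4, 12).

P(27/4 < X < 12) = ∫_{27/4}^{12} f(x) dx
where f(x) = \frac{1}{7}
= \frac{3}{4}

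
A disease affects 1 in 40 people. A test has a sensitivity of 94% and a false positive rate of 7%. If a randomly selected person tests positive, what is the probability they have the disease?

Let D = the rare event, + = positive/flagged.
P(D) = 1/40
P(+|D) = 94/100 = 47/50
P(+|D') = 7/100
P(+) = P(+|D)P(D) + P(+|D')P(D')
     = \frac{47}{50} × \frac{1}{40} + \frac{7}{100} × \frac{39}{40}
     = \frac{367}{4000}
P(D|+) = P(+|D)P(D)/P(+) = \frac{94}{367}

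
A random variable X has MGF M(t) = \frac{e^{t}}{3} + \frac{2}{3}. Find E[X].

To find E[X], compute M^(1)(0):
M^(1)(t) = \frac{e^{t}}{3}
M^(1)(0) = \frac{1}{3}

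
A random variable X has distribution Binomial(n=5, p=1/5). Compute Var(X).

For X ~ Binomial(n=5, p=1/5):
Var(X) = \frac{4}{5}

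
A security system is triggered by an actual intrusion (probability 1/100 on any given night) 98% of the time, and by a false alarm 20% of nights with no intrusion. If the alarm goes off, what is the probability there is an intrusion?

Let D = the rare event, + = positive/flagged.
P(D) = 1/100
P(+|D) = 98/100 = 49/50
P(+|D') = 20/100 = 1/5
P(+) = P(+|D)P(D) + P(+|D')P(D')
     = \frac{49}{50} × \frac{1}{100} + \frac{1}{5} × \frac{99}{100}
     = \frac{1039}{5000}
P(D|+) = P(+|D)P(D)/P(+) = \frac{49}{1039}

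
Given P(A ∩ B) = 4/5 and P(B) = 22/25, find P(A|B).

P(A|B) = P(A ∩ B) / P(B)
= (4/5) / (22/25)
= 10/11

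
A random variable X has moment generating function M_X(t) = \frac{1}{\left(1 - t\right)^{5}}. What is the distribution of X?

The MGF M(t) = \frac{1}{\left(1 - t\right)^{5}} is the standard form for the Gamma distribution.
Comparing with the known MGF formula identifies: Gamma(shape α=5, rate β=1)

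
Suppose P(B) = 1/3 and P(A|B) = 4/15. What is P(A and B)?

By definition, P(A|B) = P(A ∩ B) / P(B)
So P(A ∩ B) = P(A|B) × P(B)
= 4/15 × 1/3
= 4/45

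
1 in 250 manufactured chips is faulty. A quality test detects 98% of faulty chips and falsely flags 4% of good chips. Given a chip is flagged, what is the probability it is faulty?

Let D = the rare event, + = positive/flagged.
P(D) = 1/250
P(+|D) = 98/100 = 49/50
P(+|D') = 4/100 = 1/25
P(+) = P(+|D)P(D) + P(+|D')P(D')
     = \frac{49}{50} × \frac{1}{250} + \frac{1}{25} × \frac{249}{250}
     = \frac{547}{12500}
P(D|+) = P(+|D)P(D)/P(+) = \frac{49}{547}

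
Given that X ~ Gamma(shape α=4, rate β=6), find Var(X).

For X ~ Gamma(shape α=4, rate β=6):
Var(X) = \frac{1}{9}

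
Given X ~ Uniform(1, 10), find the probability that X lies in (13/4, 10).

P(13/4 < X < 10) = ∫_{13/4}^{10} f(x) dx
where f(x) = \frac{1}{9}
= \frac{3}{4}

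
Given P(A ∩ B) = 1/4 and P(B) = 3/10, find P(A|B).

P(A|B) = P(A ∩ B) / P(B)
= (1/4) / (3/10)
= 5/6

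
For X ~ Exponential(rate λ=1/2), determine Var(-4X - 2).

For X ~ Exponential(rate λ=1/2):
Var(X) = 4
Var(-4X - 2) = (-4)² × Var(X) = 16 × 4 = 64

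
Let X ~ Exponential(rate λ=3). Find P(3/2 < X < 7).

P(3/2 < X < 7) = ∫_{3/2}^{7} f(x) dx
where f(x) = 3 e^{- 3 x}
= - \frac{1}{e^{21}} + e^{- \frac{9}{2}}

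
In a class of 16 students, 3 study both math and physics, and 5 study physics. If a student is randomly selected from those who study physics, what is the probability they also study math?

P(A ∩ B) = 3/16
P(B) = 5/16
P(A|B) = P(A ∩ B) / P(B) = (3/16) / (5/16) = 3/5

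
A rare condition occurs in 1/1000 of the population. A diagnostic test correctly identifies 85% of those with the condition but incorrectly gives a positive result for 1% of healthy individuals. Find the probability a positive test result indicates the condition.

Let D = the rare event, + = positive/flagged.
P(D) = 1/1000
P(+|D) = 85/100 = 17/20
P(+|D') = 1/100
P(+) = P(+|D)P(D) + P(+|D')P(D')
     = \frac{17}{20} × \frac{1}{1000} + \frac{1}{100} × \frac{999}{1000}
     = \frac{271}{25000}
P(D|+) = P(+|D)P(D)/P(+) = \frac{85}{1084}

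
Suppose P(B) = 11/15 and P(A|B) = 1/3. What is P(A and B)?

By definition, P(A|B) = P(A ∩ B) / P(B)
So P(A ∩ B) = P(A|B) × P(B)
= 1/3 × 11/15
= 11/45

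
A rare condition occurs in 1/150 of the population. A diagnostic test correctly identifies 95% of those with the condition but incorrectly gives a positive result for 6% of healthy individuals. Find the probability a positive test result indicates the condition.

Let D = the rare event, + = positive/flagged.
P(D) = 1/150
P(+|D) = 95/100 = 19/20
P(+|D') = 6/100 = 3/50
P(+) = P(+|D)P(D) + P(+|D')P(D')
     = \frac{19}{20} × \frac{1}{150} + \frac{3}{50} × \frac{149}{150}
     = \frac{989}{15000}
P(D|+) = P(+|D)P(D)/P(+) = \frac{95}{989}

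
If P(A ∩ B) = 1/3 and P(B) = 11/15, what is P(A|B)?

P(A|B) = P(A ∩ B) / P(B)
= (1/3) / (11/15)
= 5/11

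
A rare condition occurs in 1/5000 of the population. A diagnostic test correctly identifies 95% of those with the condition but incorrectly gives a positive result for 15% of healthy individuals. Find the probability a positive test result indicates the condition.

Let D = the rare event, + = positive/flagged.
P(D) = 1/5000
P(+|D) = 95/100 = 19/20
P(+|D') = 15/100 = 3/20
P(+) = P(+|D)P(D) + P(+|D')P(D')
     = \frac{19}{20} × \frac{1}{5000} + \frac{3}{20} × \frac{4999}{5000}
     = \frac{1877}{12500}
P(D|+) = P(+|D)P(D)/P(+) = \frac{19}{15016}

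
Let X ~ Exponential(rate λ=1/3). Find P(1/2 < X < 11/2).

P(1/2 < X < 11/2) = ∫_{1/2}^{11/2} f(x) dx
where f(x) = \frac{e^{- \frac{x}{3}}}{3}
= - \frac{1 - e^{\frac{5}{3}}}{e^{\frac{11}{6}}}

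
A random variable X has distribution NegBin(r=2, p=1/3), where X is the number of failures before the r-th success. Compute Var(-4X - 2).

For X ~ NegBin(r=2, p=1/3), where X is the number of failures before the r-th success:
Var(X) = 12
Var(-4X - 2) = (-4)² × Var(X) = 16 × 12 = 192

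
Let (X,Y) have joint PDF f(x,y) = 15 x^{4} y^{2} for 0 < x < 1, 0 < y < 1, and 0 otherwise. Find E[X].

E[X] = ∫_0^1 ∫_0^1 x × f(x,y) dy dx
= ∫_0^1 ∫_0^1 x × (15 x^{4} y^{2}) dy dx
= \frac{5}{6}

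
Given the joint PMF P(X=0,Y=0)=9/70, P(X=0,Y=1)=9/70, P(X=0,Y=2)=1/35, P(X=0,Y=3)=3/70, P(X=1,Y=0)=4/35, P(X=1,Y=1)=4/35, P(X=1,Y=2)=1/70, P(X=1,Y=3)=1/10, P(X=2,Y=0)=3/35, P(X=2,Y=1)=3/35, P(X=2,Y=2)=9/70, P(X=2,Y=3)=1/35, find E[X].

First find marginal of X:
P(X=0) = 23/70
P(X=1) = 12/35
P(X=2) = 23/70
E[X] = 0 × 23/70 + 1 × 12/35 + 2 × 23/70 = 1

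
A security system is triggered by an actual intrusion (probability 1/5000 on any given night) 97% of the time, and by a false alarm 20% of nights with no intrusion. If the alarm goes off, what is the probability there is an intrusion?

Let D = the rare event, + = positive/flagged.
P(D) = 1/5000
P(+|D) = 97/100
P(+|D') = 20/100 = 1/5
P(+) = P(+|D)P(D) + P(+|D')P(D')
     = \frac{97}{100} × \frac{1}{5000} + \frac{1}{5} × \frac{4999}{5000}
     = \frac{100077}{500000}
P(D|+) = P(+|D)P(D)/P(+) = \frac{97}{100077}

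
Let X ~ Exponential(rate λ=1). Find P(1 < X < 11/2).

P(1 < X < 11/2) = ∫_{1}^{11/2} f(x) dx
where f(x) = e^{- x}
= - \frac{1}{e^{\frac{11}{2}}} + e^{-1}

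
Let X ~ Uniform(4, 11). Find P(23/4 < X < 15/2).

P(23/4 < X < 15/2) = ∫_{23/4}^{15/2} f(x) dx
where f(x) = \frac{1}{7}
= \frac{1}{4}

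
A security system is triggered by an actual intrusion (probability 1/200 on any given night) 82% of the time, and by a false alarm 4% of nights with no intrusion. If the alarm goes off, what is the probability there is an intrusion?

Let D = the rare event, + = positive/flagged.
P(D) = 1/200
P(+|D) = 82/100 = 41/50
P(+|D') = 4/100 = 1/25
P(+) = P(+|D)P(D) + P(+|D')P(D')
     = \frac{41}{50} × \frac{1}{200} + \frac{1}{25} × \frac{199}{200}
     = \frac{439}{10000}
P(D|+) = P(+|D)P(D)/P(+) = \frac{41}{439}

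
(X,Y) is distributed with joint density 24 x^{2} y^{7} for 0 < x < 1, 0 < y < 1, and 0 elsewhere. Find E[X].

E[X] = ∫_0^1 ∫_0^1 x × f(x,y) dy dx
= ∫_0^1 ∫_0^1 x × (24 x^{2} y^{7}) dy dx
= \frac{3}{4}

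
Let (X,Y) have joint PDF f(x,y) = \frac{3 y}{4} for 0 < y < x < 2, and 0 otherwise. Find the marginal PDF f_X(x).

f_X(x) = ∫_0^x \frac{3 y}{4} dy = \frac{3 x^{2}}{8}
for 0 < x < 2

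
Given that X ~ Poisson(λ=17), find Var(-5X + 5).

For X ~ Poisson(λ=17):
Var(X) = 17
Var(-5X + 5) = (-5)² × Var(X) = 25 × 17 = 425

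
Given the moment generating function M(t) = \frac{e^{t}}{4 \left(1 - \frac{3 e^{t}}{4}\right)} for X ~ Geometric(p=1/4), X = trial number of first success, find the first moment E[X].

To find E[X], compute M^(1)(0):
M^(1)(t) = \frac{e^{t}}{4 \left(1 - \frac{3 e^{t}}{4}\right)} + \frac{3 e^{2 t}}{16 \left(1 - \frac{3 e^{t}}{4}\right)^{2}}
M^(1)(0) = 4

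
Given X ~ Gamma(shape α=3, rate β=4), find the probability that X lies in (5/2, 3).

P(5/2 < X < 3) = ∫_{5/2}^{3} f(x) dx
where f(x) = 32 x^{2} e^{- 4 x}
= \frac{-85 + 61 e^{2}}{e^{12}}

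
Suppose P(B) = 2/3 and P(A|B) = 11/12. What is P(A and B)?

By definition, P(A|B) = P(A ∩ B) / P(B)
So P(A ∩ B) = P(A|B) × P(B)
= 11/12 × 2/3
= 11/18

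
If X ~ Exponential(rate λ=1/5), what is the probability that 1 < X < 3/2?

P(1 < X < 3/2) = ∫_{1}^{3/2} f(x) dx
where f(x) = \frac{e^{- \frac{x}{5}}}{5}
= - \frac{1}{e^{\frac{3}{10}}} + e^{- \frac{1}{5}}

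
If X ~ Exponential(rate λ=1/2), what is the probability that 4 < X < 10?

P(4 < X < 10) = ∫_{4}^{10} f(x) dx
where f(x) = \frac{e^{- \frac{x}{2}}}{2}
= - \frac{1 - e^{3}}{e^{5}}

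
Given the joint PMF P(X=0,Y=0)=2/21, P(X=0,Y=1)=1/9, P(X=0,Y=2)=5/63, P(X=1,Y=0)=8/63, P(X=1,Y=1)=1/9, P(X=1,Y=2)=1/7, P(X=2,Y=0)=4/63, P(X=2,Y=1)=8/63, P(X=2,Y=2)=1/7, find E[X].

First find marginal of X:
P(X=0) = 2/7
P(X=1) = 8/21
P(X=2) = 1/3
E[X] = 0 × 2/7 + 1 × 8/21 + 2 × 1/3 = 22/21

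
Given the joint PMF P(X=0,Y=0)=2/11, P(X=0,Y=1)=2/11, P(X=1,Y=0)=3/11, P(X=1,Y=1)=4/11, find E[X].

First find marginal of X:
P(X=0) = 4/11
P(X=1) = 7/11
E[X] = 0 × 4/11 + 1 × 7/11 = 7/11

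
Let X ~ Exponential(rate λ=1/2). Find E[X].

For X ~ Exponential(rate λ=1/2), the expected value is:
E[X] = 2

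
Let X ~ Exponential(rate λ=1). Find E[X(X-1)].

E[X(X-1)] = E[X² - X] = E[X²] - E[X]
E[X] = 1
E[X²] = Var(X) + (E[X])² = 1 + (1)² = 2
E[X(X-1)] = 2 - 1 = 1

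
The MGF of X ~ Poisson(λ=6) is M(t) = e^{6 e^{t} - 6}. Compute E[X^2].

To find E[X^2], compute M^(2)(0):
M^(1)(t) = 6 e^{t} e^{6 e^{t} - 6}
M^(2)(t) = 36 e^{2 t} e^{6 e^{t} - 6} + 6 e^{t} e^{6 e^{t} - 6}
M^(2)(0) = 42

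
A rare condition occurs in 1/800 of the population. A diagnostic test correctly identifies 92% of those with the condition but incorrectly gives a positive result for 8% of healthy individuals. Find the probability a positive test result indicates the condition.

Let D = the rare event, + = positive/flagged.
P(D) = 1/800
P(+|D) = 92/100 = 23/25
P(+|D') = 8/100 = 2/25
P(+) = P(+|D)P(D) + P(+|D')P(D')
     = \frac{23}{25} × \frac{1}{800} + \frac{2}{25} × \frac{799}{800}
     = \frac{1621}{20000}
P(D|+) = P(+|D)P(D)/P(+) = \frac{23}{1621}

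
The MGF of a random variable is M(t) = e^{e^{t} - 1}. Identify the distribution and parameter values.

The MGF M(t) = e^{e^{t} - 1} is the standard form for the Poisson distribution.
Comparing with the known MGF formula identifies: Poisson(λ=1)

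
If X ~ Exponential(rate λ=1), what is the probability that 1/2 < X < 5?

P(1/2 < X < 5) = ∫_{1/2}^{5} f(x) dx
where f(x) = e^{- x}
= - \frac{1}{e^{5}} + e^{- \frac{1}{2}}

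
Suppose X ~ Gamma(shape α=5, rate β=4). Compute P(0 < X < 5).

P(0 < X < 5) = ∫_{0}^{5} f(x) dx
where f(x) = \frac{128 x^{4} e^{- 4 x}}{3}
= 1 - \frac{8221}{e^{20}}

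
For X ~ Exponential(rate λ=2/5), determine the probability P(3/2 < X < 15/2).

P(3/2 < X < 15/2) = ∫_{3/2}^{15/2} f(x) dx
where f(x) = \frac{2 e^{- \frac{2 x}{5}}}{5}
= - \frac{1}{e^{3}} + e^{- \frac{3}{5}}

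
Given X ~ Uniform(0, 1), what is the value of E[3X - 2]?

For X ~ Uniform(0, 1):
E[X] = \frac{1}{2}
E[3X - 2] = 3 × E[X] - 2 = - \frac{1}{2}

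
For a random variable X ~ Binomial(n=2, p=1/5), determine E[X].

For X ~ Binomial(n=2, p=1/5), the expected value is:
E[X] = \frac{2}{5}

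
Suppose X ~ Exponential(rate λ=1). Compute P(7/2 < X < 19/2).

P(7/2 < X < 19/2) = ∫_{7/2}^{19/2} f(x) dx
where f(x) = e^{- x}
= - \frac{1 - e^{6}}{e^{\frac{19}{2}}}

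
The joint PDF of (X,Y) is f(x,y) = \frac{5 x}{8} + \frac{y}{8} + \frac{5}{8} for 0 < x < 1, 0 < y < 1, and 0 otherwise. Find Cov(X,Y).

E[XY] = ∫∫ xy × f(x,y) dx dy = \frac{9}{32}
E[X] = \frac{53}{96}
E[Y] = \frac{49}{96}
Cov(X,Y) = E[XY] - E[X]E[Y] = - \frac{5}{9216}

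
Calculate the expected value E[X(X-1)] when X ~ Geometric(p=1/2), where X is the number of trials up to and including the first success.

E[X(X-1)] = E[X² - X] = E[X²] - E[X]
E[X] = 2
E[X²] = Var(X) + (E[X])² = 2 + (2)² = 6
E[X(X-1)] = 6 - 2 = 4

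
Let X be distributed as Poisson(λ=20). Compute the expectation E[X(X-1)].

E[X(X-1)] = E[X² - X] = E[X²] - E[X]
E[X] = 20
E[X²] = Var(X) + (E[X])² = 20 + (20)² = 420
E[X(X-1)] = 420 - 20 = 400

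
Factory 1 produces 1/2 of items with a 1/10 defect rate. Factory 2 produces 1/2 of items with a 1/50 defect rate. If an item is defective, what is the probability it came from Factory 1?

Using Bayes' theorem:
P(F1) = 1/2, P(D|F1) = 1/10
P(F2) = 1/2, P(D|F2) = 1/50
P(D) = P(D|F1)P(F1) + P(D|F2)P(F2)
     = \frac{3}{50}
P(F1|D) = P(D|F1)P(F1) / P(D)
= \frac{5}{6}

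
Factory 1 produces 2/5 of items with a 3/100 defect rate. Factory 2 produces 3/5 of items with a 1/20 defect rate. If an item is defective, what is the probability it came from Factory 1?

Using Bayes' theorem:
P(F1) = 2/5, P(D|F1) = 3/100
P(F2) = 3/5, P(D|F2) = 1/20
P(D) = P(D|F1)P(F1) + P(D|F2)P(F2)
     = \frac{21}{500}
P(F1|D) = P(D|F1)P(F1) / P(D)
= \frac{2}{7}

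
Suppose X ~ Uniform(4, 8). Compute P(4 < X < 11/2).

P(4 < X < 11/2) = ∫_{4}^{11/2} f(x) dx
where f(x) = \frac{1}{4}
= \frac{3}{8}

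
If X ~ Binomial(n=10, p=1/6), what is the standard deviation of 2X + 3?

For X ~ Binomial(n=10, p=1/6):
Var(X) = \frac{25}{18}
SD(X) = √(Var(X)) = √(\frac{25}{18}) = \frac{5 \sqrt{2}}{6}
SD(2X + 3) = |2| × SD(X) = 2 × \frac{5 \sqrt{2}}{6} = \frac{5 \sqrt{2}}{3}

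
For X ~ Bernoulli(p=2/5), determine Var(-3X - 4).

For X ~ Bernoulli(p=2/5):
Var(X) = \frac{6}{25}
Var(-3X - 4) = (-3)² × Var(X) = 9 × \frac{6}{25} = \frac{54}{25}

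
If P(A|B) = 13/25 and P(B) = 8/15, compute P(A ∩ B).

By definition, P(A|B) = P(A ∩ B) / P(B)
So P(A ∩ B) = P(A|B) × P(B)
= 13/25 × 8/15
= 104/375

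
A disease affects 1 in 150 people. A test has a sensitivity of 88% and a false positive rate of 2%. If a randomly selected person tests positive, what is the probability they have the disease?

Let D = the rare event, + = positive/flagged.
P(D) = 1/150
P(+|D) = 88/100 = 22/25
P(+|D') = 2/100 = 1/50
P(+) = P(+|D)P(D) + P(+|D')P(D')
     = \frac{22}{25} × \frac{1}{150} + \frac{1}{50} × \frac{149}{150}
     = \frac{193}{7500}
P(D|+) = P(+|D)P(D)/P(+) = \frac{44}{193}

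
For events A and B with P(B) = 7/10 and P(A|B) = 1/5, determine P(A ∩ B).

By definition, P(A|B) = P(A ∩ B) / P(B)
So P(A ∩ B) = P(A|B) × P(B)
= 1/5 × 7/10
= 7/50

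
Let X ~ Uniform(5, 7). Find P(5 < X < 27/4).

P(5 < X < 27/4) = ∫_{5}^{27/4} f(x) dx
where f(x) = \frac{1}{2}
= \frac{7}{8}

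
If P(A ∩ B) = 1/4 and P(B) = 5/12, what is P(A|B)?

P(A|B) = P(A ∩ B) / P(B)
= (1/4) / (5/12)
= 3/5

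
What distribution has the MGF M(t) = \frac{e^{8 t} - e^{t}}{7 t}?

The MGF M(t) = \frac{e^{8 t} - e^{t}}{7 t} is the standard form for the Uniform distribution.
Comparing with the known MGF formula identifies: Uniform(1, 8)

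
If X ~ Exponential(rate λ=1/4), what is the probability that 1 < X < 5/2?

P(1 < X < 5/2) = ∫_{1}^{5/2} f(x) dx
where f(x) = \frac{e^{- \frac{x}{4}}}{4}
= - \frac{1}{e^{\frac{5}{8}}} + e^{- \frac{1}{4}}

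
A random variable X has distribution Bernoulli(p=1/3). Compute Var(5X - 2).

For X ~ Bernoulli(p=1/3):
Var(X) = \frac{2}{9}
Var(5X - 2) = (5)² × Var(X) = 25 × \frac{2}{9} = \frac{50}{9}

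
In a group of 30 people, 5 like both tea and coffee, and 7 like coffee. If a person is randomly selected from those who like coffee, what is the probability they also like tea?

P(A ∩ B) = 5/30 = 1/6
P(B) = 7/30
P(A|B) = P(A ∩ B) / P(B) = (1/6) / (7/30) = 5/7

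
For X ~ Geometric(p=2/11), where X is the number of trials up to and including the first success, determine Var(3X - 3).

For X ~ Geometric(p=2/11), where X is the number of trials up to and including the first success:
Var(X) = \frac{99}{4}
Var(3X - 3) = (3)² × Var(X) = 9 × \frac{99}{4} = \frac{891}{4}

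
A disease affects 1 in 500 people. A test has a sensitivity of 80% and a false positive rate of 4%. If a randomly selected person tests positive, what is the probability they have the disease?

Let D = the rare event, + = positive/flagged.
P(D) = 1/500
P(+|D) = 80/100 = 4/5
P(+|D') = 4/100 = 1/25
P(+) = P(+|D)P(D) + P(+|D')P(D')
     = \frac{4}{5} × \frac{1}{500} + \frac{1}{25} × \frac{499}{500}
     = \frac{519}{12500}
P(D|+) = P(+|D)P(D)/P(+) = \frac{20}{519}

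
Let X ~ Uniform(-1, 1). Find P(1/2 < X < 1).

P(1/2 < X < 1) = ∫_{1/2}^{1} f(x) dx
where f(x) = \frac{1}{2}
= \frac{1}{4}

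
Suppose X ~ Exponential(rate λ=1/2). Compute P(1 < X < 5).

P(1 < X < 5) = ∫_{1}^{5} f(x) dx
where f(x) = \frac{e^{- \frac{x}{2}}}{2}
= - \frac{1 - e^{2}}{e^{\frac{5}{2}}}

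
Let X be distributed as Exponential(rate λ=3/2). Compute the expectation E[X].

For X ~ Exponential(rate λ=3/2), the expected value is:
E[X] = \frac{2}{3}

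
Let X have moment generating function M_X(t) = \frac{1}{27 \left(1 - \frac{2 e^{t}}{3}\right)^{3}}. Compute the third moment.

To find E[X^3], compute M^(3)(0):
M^(1)(t) = \frac{2 e^{t}}{27 \left(1 - \frac{2 e^{t}}{3}\right)^{4}}
M^(2)(t) = \frac{2 e^{t}}{27 \left(1 - \frac{2 e^{t}}{3}\right)^{4}} + \frac{16 e^{2 t}}{81 \left(1 - \frac{2 e^{t}}{3}\right)^{5}}
M^(3)(t) = \frac{2 e^{t}}{27 \left(1 - \frac{2 e^{t}}{3}\right)^{4}} + \frac{16 e^{2 t}}{27 \left(1 - \frac{2 e^{t}}{3}\right)^{5}} + \frac{160 e^{3 t}}{243 \left(1 - \frac{2 e^{t}}{3}\right)^{6}}
M^(3)(0) = 630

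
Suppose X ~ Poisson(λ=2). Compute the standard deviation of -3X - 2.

For X ~ Poisson(λ=2):
Var(X) = 2
SD(X) = √(Var(X)) = √(2) = \sqrt{2}
SD(-3X - 2) = |-3| × SD(X) = 3 × \sqrt{2} = 3 \sqrt{2}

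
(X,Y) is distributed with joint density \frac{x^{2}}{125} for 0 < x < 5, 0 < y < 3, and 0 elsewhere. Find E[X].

f_X(x) = ∫_0^3 \frac{x^{2}}{125} dy = \frac{3 x^{2}}{125}
E[X] = ∫_0^5 x × (\frac{3 x^{2}}{125}) dx = \frac{15}{4}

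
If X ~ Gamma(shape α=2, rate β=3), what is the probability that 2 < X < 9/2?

P(2 < X < 9/2) = ∫_{2}^{9/2} f(x) dx
where f(x) = 9 x e^{- 3 x}
= - \frac{29}{2 e^{\frac{27}{2}}} + \frac{7}{e^{6}}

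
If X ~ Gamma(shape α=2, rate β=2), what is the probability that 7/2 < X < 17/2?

P(7/2 < X < 17/2) = ∫_{7/2}^{17/2} f(x) dx
where f(x) = 4 x e^{- 2 x}
= \frac{2 \left(-9 + 4 e^{10}\right)}{e^{17}}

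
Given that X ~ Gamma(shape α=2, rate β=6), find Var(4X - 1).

For X ~ Gamma(shape α=2, rate β=6):
Var(X) = \frac{1}{18}
Var(4X - 1) = (4)² × Var(X) = 16 × \frac{1}{18} = \frac{8}{9}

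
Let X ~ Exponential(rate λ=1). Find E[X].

For X ~ Exponential(rate λ=1), the expected value is:
E[X] = 1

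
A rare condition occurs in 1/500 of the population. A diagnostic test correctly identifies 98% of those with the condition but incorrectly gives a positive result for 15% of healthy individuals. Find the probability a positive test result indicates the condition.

Let D = the rare event, + = positive/flagged.
P(D) = 1/500
P(+|D) = 98/100 = 49/50
P(+|D') = 15/100 = 3/20
P(+) = P(+|D)P(D) + P(+|D')P(D')
     = \frac{49}{50} × \frac{1}{500} + \frac{3}{20} × \frac{499}{500}
     = \frac{7583}{50000}
P(D|+) = P(+|D)P(D)/P(+) = \frac{98}{7583}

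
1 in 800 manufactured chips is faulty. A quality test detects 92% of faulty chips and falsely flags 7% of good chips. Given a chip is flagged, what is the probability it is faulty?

Let D = the rare event, + = positive/flagged.
P(D) = 1/800
P(+|D) = 92/100 = 23/25
P(+|D') = 7/100
P(+) = P(+|D)P(D) + P(+|D')P(D')
     = \frac{23}{25} × \frac{1}{800} + \frac{7}{100} × \frac{799}{800}
     = \frac{1137}{16000}
P(D|+) = P(+|D)P(D)/P(+) = \frac{92}{5685}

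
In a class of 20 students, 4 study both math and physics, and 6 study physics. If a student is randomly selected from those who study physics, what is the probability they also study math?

P(A ∩ B) = 4/20 = 1/5
P(B) = 6/20 = 3/10
P(A|B) = P(A ∩ B) / P(B) = (1/5) / (3/10) = 2/3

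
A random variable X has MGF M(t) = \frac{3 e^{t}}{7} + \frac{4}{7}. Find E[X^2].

To find E[X^2], compute M^(2)(0):
M^(1)(t) = \frac{3 e^{t}}{7}
M^(2)(t) = \frac{3 e^{t}}{7}
M^(2)(0) = \frac{3}{7}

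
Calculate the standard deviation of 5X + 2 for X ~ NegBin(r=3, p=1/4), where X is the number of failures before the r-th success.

For X ~ NegBin(r=3, p=1/4), where X is the number of failures before the r-th success:
Var(X) = 36
SD(X) = √(Var(X)) = √(36) = 6
SD(5X + 2) = |5| × SD(X) = 5 × 6 = 30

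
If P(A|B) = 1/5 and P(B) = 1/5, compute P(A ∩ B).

By definition, P(A|B) = P(A ∩ B) / P(B)
So P(A ∩ B) = P(A|B) × P(B)
= 1/5 × 1/5
= 1/25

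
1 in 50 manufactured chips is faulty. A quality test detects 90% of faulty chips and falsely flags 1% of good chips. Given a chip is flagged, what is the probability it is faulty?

Let D = the rare event, + = positive/flagged.
P(D) = 1/50
P(+|D) = 90/100 = 9/10
P(+|D') = 1/100
P(+) = P(+|D)P(D) + P(+|D')P(D')
     = \frac{9}{10} × \frac{1}{50} + \frac{1}{100} × \frac{49}{50}
     = \frac{139}{5000}
P(D|+) = P(+|D)P(D)/P(+) = \frac{90}{139}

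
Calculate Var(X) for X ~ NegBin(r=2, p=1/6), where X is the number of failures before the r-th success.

For X ~ NegBin(r=2, p=1/6), where X is the number of failures before the r-th success:
Var(X) = 60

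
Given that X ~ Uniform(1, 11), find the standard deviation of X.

For X ~ Uniform(1, 11):
Var(X) = \frac{25}{3}
SD(X) = √(Var(X)) = √(\frac{25}{3}) = \frac{5 \sqrt{3}}{3}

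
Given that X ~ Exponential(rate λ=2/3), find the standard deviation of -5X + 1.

For X ~ Exponential(rate λ=2/3):
Var(X) = \frac{9}{4}
SD(X) = √(Var(X)) = √(\frac{9}{4}) = \frac{3}{2}
SD(-5X + 1) = |-5| × SD(X) = 5 × \frac{3}{2} = \frac{15}{2}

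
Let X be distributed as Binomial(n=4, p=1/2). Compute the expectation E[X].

For X ~ Binomial(n=4, p=1/2), the expected value is:
E[X] = 2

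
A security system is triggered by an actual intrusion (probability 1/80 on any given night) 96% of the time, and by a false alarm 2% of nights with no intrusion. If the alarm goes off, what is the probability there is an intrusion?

Let D = the rare event, + = positive/flagged.
P(D) = 1/80
P(+|D) = 96/100 = 24/25
P(+|D') = 2/100 = 1/50
P(+) = P(+|D)P(D) + P(+|D')P(D')
     = \frac{24}{25} × \frac{1}{80} + \frac{1}{50} × \frac{79}{80}
     = \frac{127}{4000}
P(D|+) = P(+|D)P(D)/P(+) = \frac{48}{127}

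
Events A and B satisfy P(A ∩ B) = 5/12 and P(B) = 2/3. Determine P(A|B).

P(A|B) = P(A ∩ B) / P(B)
= (5/12) / (2/3)
= 5/8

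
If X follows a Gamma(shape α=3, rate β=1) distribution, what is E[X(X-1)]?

E[X(X-1)] = E[X² - X] = E[X²] - E[X]
E[X] = 3
E[X²] = Var(X) + (E[X])² = 3 + (3)² = 12
E[X(X-1)] = 12 - 3 = 9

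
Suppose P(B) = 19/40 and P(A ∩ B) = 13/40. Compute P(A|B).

P(A|B) = P(A ∩ B) / P(B)
= (13/40) / (19/40)
= 13/19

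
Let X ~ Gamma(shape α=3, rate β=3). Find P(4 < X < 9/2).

P(4 < X < 9/2) = ∫_{4}^{9/2} f(x) dx
where f(x) = \frac{27 x^{2} e^{- 3 x}}{2}
= - \frac{845}{8 e^{\frac{27}{2}}} + \frac{85}{e^{12}}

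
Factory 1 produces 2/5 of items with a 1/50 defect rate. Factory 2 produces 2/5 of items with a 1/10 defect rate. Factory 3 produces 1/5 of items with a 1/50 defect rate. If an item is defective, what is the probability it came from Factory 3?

Using Bayes' theorem:
P(F1) = 2/5, P(D|F1) = 1/50
P(F2) = 2/5, P(D|F2) = 1/10
P(F3) = 1/5, P(D|F3) = 1/50
P(D) = P(D|F1)P(F1) + P(D|F2)P(F2) + P(D|F3)P(F3)
     = \frac{13}{250}
P(F3|D) = P(D|F3)P(F3) / P(D)
= \frac{1}{13}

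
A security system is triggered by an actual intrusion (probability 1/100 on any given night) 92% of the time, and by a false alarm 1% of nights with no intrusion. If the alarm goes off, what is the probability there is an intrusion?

Let D = the rare event, + = positive/flagged.
P(D) = 1/100
P(+|D) = 92/100 = 23/25
P(+|D') = 1/100
P(+) = P(+|D)P(D) + P(+|D')P(D')
     = \frac{23}{25} × \frac{1}{100} + \frac{1}{100} × \frac{99}{100}
     = \frac{191}{10000}
P(D|+) = P(+|D)P(D)/P(+) = \frac{92}{191}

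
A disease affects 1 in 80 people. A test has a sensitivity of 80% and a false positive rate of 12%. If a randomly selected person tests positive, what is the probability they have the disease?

Let D = the rare event, + = positive/flagged.
P(D) = 1/80
P(+|D) = 80/100 = 4/5
P(+|D') = 12/100 = 3/25
P(+) = P(+|D)P(D) + P(+|D')P(D')
     = \frac{4}{5} × \frac{1}{80} + \frac{3}{25} × \frac{79}{80}
     = \frac{257}{2000}
P(D|+) = P(+|D)P(D)/P(+) = \frac{20}{257}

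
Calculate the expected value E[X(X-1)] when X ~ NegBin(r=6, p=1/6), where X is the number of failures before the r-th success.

E[X(X-1)] = E[X² - X] = E[X²] - E[X]
E[X] = 30
E[X²] = Var(X) + (E[X])² = 180 + (30)² = 1080
E[X(X-1)] = 1080 - 30 = 1050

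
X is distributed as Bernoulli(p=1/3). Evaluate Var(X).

For X ~ Bernoulli(p=1/3):
Var(X) = \frac{2}{9}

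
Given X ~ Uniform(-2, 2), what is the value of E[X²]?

Using the identity E[X²] = Var(X) + (E[X])²:
E[X] = 0
Var(X) = \frac{4}{3}
E[X²] = \frac{4}{3} + (0)²
= \frac{4}{3}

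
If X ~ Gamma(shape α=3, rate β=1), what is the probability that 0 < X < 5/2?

P(0 < X < 5/2) = ∫_{0}^{5/2} f(x) dx
where f(x) = \frac{x^{2} e^{- x}}{2}
= 1 - \frac{53}{8 e^{\frac{5}{2}}}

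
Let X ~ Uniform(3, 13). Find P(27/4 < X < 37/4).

P(27/4 < X < 37/4) = ∫_{27/4}^{37/4} f(x) dx
where f(x) = \frac{1}{10}
= \frac{1}{4}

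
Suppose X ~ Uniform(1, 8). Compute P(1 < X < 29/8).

P(1 < X < 29/8) = ∫_{1}^{29/8} f(x) dx
where f(x) = \frac{1}{7}
= \frac{3}{8}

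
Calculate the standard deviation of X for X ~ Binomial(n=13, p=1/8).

For X ~ Binomial(n=13, p=1/8):
Var(X) = \frac{91}{64}
SD(X) = √(Var(X)) = √(\frac{91}{64}) = \frac{\sqrt{91}}{8}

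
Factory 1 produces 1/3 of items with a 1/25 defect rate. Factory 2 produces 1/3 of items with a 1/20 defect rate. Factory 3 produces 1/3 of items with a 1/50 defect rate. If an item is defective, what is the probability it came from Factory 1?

Using Bayes' theorem:
P(F1) = 1/3, P(D|F1) = 1/25
P(F2) = 1/3, P(D|F2) = 1/20
P(F3) = 1/3, P(D|F3) = 1/50
P(D) = P(D|F1)P(F1) + P(D|F2)P(F2) + P(D|F3)P(F3)
     = \frac{11}{300}
P(F1|D) = P(D|F1)P(F1) / P(D)
= \frac{4}{11}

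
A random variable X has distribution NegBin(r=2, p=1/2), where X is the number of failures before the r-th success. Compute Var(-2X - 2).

For X ~ NegBin(r=2, p=1/2), where X is the number of failures before the r-th success:
Var(X) = 4
Var(-2X - 2) = (-2)² × Var(X) = 4 × 4 = 16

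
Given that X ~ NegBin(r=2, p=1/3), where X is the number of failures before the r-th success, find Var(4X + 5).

For X ~ NegBin(r=2, p=1/3), where X is the number of failures before the r-th success:
Var(X) = 12
Var(4X + 5) = (4)² × Var(X) = 16 × 12 = 192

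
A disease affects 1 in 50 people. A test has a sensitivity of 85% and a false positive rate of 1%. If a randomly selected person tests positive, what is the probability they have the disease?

Let D = the rare event, + = positive/flagged.
P(D) = 1/50
P(+|D) = 85/100 = 17/20
P(+|D') = 1/100
P(+) = P(+|D)P(D) + P(+|D')P(D')
     = \frac{17}{20} × \frac{1}{50} + \frac{1}{100} × \frac{49}{50}
     = \frac{67}{2500}
P(D|+) = P(+|D)P(D)/P(+) = \frac{85}{134}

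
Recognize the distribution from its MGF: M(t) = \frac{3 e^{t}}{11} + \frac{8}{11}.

The MGF M(t) = \frac{3 e^{t}}{11} + \frac{8}{11} is the standard form for the Bernoulli distribution.
Comparing with the known MGF formula identifies: Bernoulli(p=3/11)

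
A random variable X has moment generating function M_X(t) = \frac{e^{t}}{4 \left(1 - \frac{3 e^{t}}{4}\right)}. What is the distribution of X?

The MGF M(t) = \frac{e^{t}}{4 \left(1 - \frac{3 e^{t}}{4}\right)} is the standard form for the Geometric distribution.
Comparing with the known MGF formula identifies: Geometric(p=1/4), X = trial number of first success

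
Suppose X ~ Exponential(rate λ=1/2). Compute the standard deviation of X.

For X ~ Exponential(rate λ=1/2):
Var(X) = 4
SD(X) = √(Var(X)) = √(4) = 2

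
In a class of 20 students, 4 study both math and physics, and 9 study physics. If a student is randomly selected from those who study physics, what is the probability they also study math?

P(A ∩ B) = 4/20 = 1/5
P(B) = 9/20
P(A|B) = P(A ∩ B) / P(B) = (1/5) / (9/20) = 4/9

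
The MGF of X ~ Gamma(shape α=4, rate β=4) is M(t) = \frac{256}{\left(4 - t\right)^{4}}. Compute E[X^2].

To find E[X^2], compute M^(2)(0):
M^(1)(t) = \frac{1024}{\left(4 - t\right)^{5}}
M^(2)(t) = \frac{5120}{\left(4 - t\right)^{6}}
M^(2)(0) = \frac{5}{4}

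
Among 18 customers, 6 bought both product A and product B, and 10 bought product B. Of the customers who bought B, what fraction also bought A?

P(A ∩ B) = 6/18 = 1/3
P(B) = 10/18 = 5/9
P(A|B) = P(A ∩ B) / P(B) = (1/3) / (5/9) = 3/5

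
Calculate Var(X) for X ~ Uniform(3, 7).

For X ~ Uniform(3, 7):
Var(X) = \frac{4}{3}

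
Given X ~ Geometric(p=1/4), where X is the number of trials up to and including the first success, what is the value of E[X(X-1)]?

E[X(X-1)] = E[X² - X] = E[X²] - E[X]
E[X] = 4
E[X²] = Var(X) + (E[X])² = 12 + (4)² = 28
E[X(X-1)] = 28 - 4 = 24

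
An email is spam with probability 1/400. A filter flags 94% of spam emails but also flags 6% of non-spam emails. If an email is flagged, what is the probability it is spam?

Let D = the rare event, + = positive/flagged.
P(D) = 1/400
P(+|D) = 94/100 = 47/50
P(+|D') = 6/100 = 3/50
P(+) = P(+|D)P(D) + P(+|D')P(D')
     = \frac{47}{50} × \frac{1}{400} + \frac{3}{50} × \frac{399}{400}
     = \frac{311}{5000}
P(D|+) = P(+|D)P(D)/P(+) = \frac{47}{1244}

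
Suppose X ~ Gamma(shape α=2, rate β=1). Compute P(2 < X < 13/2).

P(2 < X < 13/2) = ∫_{2}^{13/2} f(x) dx
where f(x) = x e^{- x}
= - \frac{15}{2 e^{\frac{13}{2}}} + \frac{3}{e^{2}}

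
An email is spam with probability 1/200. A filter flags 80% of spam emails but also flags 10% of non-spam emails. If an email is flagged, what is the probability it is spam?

Let D = the rare event, + = positive/flagged.
P(D) = 1/200
P(+|D) = 80/100 = 4/5
P(+|D') = 10/100 = 1/10
P(+) = P(+|D)P(D) + P(+|D')P(D')
     = \frac{4}{5} × \frac{1}{200} + \frac{1}{10} × \frac{199}{200}
     = \frac{207}{2000}
P(D|+) = P(+|D)P(D)/P(+) = \frac{8}{207}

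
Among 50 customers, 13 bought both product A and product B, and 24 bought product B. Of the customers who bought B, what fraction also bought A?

P(A ∩ B) = 13/50
P(B) = 24/50 = 12/25
P(A|B) = P(A ∩ B) / P(B) = (13/50) / (12/25) = 13/24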